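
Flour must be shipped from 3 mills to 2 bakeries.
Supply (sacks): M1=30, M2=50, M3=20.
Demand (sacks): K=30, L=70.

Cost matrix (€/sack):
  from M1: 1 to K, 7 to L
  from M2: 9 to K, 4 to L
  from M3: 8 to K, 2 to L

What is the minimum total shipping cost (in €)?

270

An optimal shipping plan:
  M1 to K: 30 sacks
  M2 to L: 50 sacks
  M3 to L: 20 sacks
Total cost = €270.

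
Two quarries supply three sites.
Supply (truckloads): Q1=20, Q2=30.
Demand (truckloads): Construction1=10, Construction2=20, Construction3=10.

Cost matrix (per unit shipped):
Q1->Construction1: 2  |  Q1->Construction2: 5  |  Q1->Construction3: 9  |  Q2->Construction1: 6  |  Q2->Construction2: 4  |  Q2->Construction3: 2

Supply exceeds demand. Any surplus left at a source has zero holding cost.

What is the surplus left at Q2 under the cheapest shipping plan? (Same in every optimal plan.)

0

Minimum-cost shipments:
  Q1–Construction1: 10 × 2 = 20
  Q2–Construction2: 20 × 4 = 80
  Q2–Construction3: 10 × 2 = 20
Total cost = 120.
Q2 ships 30 of its 30, leaving 0.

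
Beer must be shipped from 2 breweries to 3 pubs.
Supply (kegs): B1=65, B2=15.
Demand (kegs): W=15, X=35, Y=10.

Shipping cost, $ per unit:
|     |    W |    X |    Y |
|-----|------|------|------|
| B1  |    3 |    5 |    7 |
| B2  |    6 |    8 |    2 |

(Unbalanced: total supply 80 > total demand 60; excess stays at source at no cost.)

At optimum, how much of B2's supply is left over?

5

An optimal plan:
  B1–W: 15 kegs
  B1–X: 35 kegs
  B2–Y: 10 kegs
Total cost = $240.
B2 ships 10 of its 15, leaving 5.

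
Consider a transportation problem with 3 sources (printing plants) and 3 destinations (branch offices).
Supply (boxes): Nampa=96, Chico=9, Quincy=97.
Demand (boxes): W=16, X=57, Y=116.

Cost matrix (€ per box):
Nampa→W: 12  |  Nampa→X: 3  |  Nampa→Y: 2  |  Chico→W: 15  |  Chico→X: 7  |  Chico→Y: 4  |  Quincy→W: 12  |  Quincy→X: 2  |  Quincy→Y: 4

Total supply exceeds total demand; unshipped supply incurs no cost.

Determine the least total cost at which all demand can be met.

578

An optimal shipping plan:
  Nampa→Y: 96 × €2 = €192
  Chico→Y: 9 × €4 = €36
  Quincy→W: 16 × €12 = €192
  Quincy→X: 57 × €2 = €114
  Quincy→Y: 11 × €4 = €44
Total = 192 + 36 + 192 + 114 + 44 = €578.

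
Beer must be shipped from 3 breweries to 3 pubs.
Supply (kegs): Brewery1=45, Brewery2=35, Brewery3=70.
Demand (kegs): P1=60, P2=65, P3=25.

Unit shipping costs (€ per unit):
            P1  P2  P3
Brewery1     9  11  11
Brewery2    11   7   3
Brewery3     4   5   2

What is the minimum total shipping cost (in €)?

885

An optimal shipping plan:
  Brewery1–P1: 45 kegs
  Brewery2–P2: 10 kegs
  Brewery2–P3: 25 kegs
  Brewery3–P1: 15 kegs
  Brewery3–P2: 55 kegs
Total cost = €885.
(Supply check: Brewery1 ships 45; Brewery2 ships 35; Brewery3 ships 70.)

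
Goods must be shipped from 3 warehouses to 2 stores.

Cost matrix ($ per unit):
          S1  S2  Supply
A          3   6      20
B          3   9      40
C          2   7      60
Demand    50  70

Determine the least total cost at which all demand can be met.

An optimal shipping plan:
  A to S2: 20 × $6 = $120
  B to S1: 40 × $3 = $120
  C to S1: 10 × $2 = $20
  C to S2: 50 × $7 = $350
Total = 120 + 120 + 20 + 350 = $610.
(Supply check: A ships 20; B ships 40; C ships 60.)

610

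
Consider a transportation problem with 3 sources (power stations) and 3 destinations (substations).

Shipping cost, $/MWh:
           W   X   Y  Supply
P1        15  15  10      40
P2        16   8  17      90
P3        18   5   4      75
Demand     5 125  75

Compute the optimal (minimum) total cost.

One minimum-cost allocation:
  P1→W: 5 × $15 = $75
  P1→Y: 35 × $10 = $350
  P2→X: 90 × $8 = $720
  P3→X: 35 × $5 = $175
  P3→Y: 40 × $4 = $160
Total = 75 + 350 + 720 + 175 + 160 = $1480.

1480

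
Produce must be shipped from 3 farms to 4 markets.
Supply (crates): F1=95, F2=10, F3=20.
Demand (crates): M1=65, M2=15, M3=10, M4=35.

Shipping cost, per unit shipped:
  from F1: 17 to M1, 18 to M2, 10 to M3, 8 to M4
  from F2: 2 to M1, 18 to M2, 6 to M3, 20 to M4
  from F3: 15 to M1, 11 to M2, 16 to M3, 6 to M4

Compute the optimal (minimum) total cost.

1490

One minimum-cost allocation:
  F1->M1: 50 × 17 = 850
  F1->M3: 10 × 10 = 100
  F1->M4: 35 × 8 = 280
  F2->M1: 10 × 2 = 20
  F3->M1: 5 × 15 = 75
  F3->M2: 15 × 11 = 165
Total = 850 + 100 + 280 + 20 + 75 + 165 = 1490.
(Supply check: F1 ships 95; F2 ships 10; F3 ships 20.)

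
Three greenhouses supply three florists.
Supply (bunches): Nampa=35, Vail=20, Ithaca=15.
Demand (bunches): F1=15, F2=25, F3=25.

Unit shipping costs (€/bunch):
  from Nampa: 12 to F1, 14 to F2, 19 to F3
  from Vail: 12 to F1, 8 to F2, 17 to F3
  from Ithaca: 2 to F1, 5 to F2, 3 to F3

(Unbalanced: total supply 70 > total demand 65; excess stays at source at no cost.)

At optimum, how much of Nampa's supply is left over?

5

Minimum-cost shipments:
  Nampa–F1: 15 bunches
  Nampa–F2: 5 bunches
  Nampa–F3: 10 bunches
  Vail–F2: 20 bunches
  Ithaca–F3: 15 bunches
Total cost = €645.
Nampa ships 30 of its 35, leaving 5.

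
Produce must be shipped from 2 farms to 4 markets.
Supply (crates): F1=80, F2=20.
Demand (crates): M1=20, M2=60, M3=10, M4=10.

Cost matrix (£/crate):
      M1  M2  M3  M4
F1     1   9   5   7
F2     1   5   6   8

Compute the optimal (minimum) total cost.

A cheapest plan:
  F1->M1: 20 × £1 = £20
  F1->M2: 40 × £9 = £360
  F1->M3: 10 × £5 = £50
  F1->M4: 10 × £7 = £70
  F2->M2: 20 × £5 = £100
Total = 20 + 360 + 50 + 70 + 100 = £600.

600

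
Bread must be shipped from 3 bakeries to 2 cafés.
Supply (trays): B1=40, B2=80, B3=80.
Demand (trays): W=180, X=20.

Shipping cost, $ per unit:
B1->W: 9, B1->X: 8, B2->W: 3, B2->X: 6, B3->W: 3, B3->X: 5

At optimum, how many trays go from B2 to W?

Optimal shipments:
  B1→W: 20 × $9 = $180
  B1→X: 20 × $8 = $160
  B2→W: 80 × $3 = $240
  B3→W: 80 × $3 = $240
Total cost = $820.
So B2→W carries 80 trays.

80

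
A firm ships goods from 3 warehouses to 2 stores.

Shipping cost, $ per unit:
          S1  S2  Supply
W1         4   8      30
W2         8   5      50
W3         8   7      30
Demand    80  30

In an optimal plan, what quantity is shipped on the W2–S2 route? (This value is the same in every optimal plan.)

The minimum-cost plan:
  W1 to S1: 30 × $4 = $120
  W2 to S1: 20 × $8 = $160
  W2 to S2: 30 × $5 = $150
  W3 to S1: 30 × $8 = $240
Total cost = $670.
So W2→S2 carries 30 units.

30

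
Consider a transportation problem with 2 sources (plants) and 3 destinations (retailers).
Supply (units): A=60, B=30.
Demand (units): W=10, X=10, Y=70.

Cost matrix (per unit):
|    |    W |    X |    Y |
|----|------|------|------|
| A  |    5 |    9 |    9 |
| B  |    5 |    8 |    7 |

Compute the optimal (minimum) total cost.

710

An optimal shipping plan:
  A to W: 10 × 5 = 50
  A to X: 10 × 9 = 90
  A to Y: 40 × 9 = 360
  B to Y: 30 × 7 = 210
Total = 50 + 90 + 360 + 210 = 710.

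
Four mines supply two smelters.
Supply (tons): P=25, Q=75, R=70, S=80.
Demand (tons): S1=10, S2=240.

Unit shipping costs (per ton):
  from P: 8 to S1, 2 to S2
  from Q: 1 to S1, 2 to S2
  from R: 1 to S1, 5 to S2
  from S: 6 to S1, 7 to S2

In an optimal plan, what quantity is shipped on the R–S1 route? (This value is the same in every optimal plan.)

10

Optimal shipments:
  P to S2: 25 tons
  Q to S2: 75 tons
  R to S1: 10 tons
  R to S2: 60 tons
  S to S2: 80 tons
Total cost = 1070.
So R→S1 carries 10 tons.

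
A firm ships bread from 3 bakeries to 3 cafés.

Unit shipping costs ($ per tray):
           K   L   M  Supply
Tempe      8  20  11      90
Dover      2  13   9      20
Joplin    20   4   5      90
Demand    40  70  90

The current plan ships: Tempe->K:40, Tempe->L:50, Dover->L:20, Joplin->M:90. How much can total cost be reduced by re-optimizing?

680

Current plan cost = 40·8 + 50·20 + 20·13 + 90·5 = $2030.
Optimal plan:
  Tempe->K: 20 trays
  Tempe->M: 70 trays
  Dover->K: 20 trays
  Joplin->L: 70 trays
  Joplin->M: 20 trays
Optimal cost = $1350.
Saving = 2030 − 1350 = $680.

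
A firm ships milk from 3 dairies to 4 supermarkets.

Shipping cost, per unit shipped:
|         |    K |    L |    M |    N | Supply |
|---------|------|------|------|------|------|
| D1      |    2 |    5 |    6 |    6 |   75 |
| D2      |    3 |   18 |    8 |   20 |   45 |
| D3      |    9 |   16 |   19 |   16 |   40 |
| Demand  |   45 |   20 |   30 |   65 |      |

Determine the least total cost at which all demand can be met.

1145

A cheapest plan:
  D1 to L: 20 × 5 = 100
  D1 to N: 55 × 6 = 330
  D2 to K: 15 × 3 = 45
  D2 to M: 30 × 8 = 240
  D3 to K: 30 × 9 = 270
  D3 to N: 10 × 16 = 160
Total = 100 + 330 + 45 + 240 + 270 + 160 = 1145.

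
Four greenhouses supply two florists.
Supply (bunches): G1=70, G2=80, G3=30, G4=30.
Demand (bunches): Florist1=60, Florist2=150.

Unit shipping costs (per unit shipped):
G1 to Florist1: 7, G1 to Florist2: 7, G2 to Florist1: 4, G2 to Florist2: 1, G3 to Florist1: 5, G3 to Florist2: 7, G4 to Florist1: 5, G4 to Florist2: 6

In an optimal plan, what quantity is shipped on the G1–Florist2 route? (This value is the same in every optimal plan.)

70

Solving gives:
  G1->Florist2: 70 × 7 = 490
  G2->Florist2: 80 × 1 = 80
  G3->Florist1: 30 × 5 = 150
  G4->Florist1: 30 × 5 = 150
Total cost = 870.
So G1→Florist2 carries 70 bunches.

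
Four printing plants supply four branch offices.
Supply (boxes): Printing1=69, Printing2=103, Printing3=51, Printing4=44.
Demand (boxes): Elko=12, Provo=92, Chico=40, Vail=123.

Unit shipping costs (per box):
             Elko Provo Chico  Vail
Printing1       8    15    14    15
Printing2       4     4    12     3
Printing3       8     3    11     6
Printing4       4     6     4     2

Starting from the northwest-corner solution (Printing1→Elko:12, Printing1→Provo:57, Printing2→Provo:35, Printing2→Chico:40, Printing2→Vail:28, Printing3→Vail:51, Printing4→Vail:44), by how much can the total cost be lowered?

Current plan cost = 12·8 + 57·15 + 35·4 + 40·12 + 28·3 + 51·6 + 44·2 = 2049.
Optimal plan:
  Printing1 to Elko: 12 × 8 = 96
  Printing1 to Provo: 17 × 15 = 255
  Printing1 to Chico: 40 × 14 = 560
  Printing2 to Provo: 24 × 4 = 96
  Printing2 to Vail: 79 × 3 = 237
  Printing3 to Provo: 51 × 3 = 153
  Printing4 to Vail: 44 × 2 = 88
Optimal cost = 1485.
Saving = 2049 − 1485 = 564.

564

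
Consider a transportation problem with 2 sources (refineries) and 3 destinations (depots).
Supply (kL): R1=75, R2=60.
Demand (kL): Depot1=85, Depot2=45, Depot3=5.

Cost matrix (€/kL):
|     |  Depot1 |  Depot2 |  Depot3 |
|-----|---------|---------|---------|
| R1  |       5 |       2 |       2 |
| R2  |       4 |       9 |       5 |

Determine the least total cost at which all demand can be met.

One minimum-cost allocation:
  R1->Depot1: 25 × €5 = €125
  R1->Depot2: 45 × €2 = €90
  R1->Depot3: 5 × €2 = €10
  R2->Depot1: 60 × €4 = €240
Total = 125 + 90 + 10 + 240 = €465.

465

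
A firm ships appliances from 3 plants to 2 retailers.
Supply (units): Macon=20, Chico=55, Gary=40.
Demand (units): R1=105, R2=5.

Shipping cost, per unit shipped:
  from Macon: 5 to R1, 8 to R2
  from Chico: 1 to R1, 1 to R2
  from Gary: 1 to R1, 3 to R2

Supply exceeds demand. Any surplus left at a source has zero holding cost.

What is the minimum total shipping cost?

170

An optimal shipping plan:
  Macon–R1: 15 × 5 = 75
  Chico–R1: 50 × 1 = 50
  Chico–R2: 5 × 1 = 5
  Gary–R1: 40 × 1 = 40
Total = 75 + 50 + 5 + 40 = 170.
(Supply check: Macon ships 15; Chico ships 55; Gary ships 40.)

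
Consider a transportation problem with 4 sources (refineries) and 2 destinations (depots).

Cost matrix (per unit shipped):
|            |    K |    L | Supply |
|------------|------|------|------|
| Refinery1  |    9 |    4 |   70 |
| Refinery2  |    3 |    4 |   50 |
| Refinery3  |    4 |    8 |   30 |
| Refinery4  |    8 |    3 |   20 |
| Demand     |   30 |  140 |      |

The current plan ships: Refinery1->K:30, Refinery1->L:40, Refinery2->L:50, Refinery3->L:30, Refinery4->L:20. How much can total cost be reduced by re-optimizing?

Current plan cost = 30·9 + 40·4 + 50·4 + 30·8 + 20·3 = 930.
Optimal plan:
  Refinery1→L: 70 × 4 = 280
  Refinery2→L: 50 × 4 = 200
  Refinery3→K: 30 × 4 = 120
  Refinery4→L: 20 × 3 = 60
Optimal cost = 660.
Saving = 930 − 660 = 270.

270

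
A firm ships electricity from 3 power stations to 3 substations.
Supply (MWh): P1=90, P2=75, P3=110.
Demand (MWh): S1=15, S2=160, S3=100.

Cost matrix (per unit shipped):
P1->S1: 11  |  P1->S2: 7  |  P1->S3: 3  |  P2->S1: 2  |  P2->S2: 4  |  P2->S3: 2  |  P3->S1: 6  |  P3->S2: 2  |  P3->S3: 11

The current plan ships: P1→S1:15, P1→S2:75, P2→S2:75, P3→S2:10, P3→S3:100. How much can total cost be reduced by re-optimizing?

1370

Current plan cost = 15·11 + 75·7 + 75·4 + 10·2 + 100·11 = 2110.
Optimal plan:
  P1->S3: 90 × 3 = 270
  P2->S1: 15 × 2 = 30
  P2->S2: 50 × 4 = 200
  P2->S3: 10 × 2 = 20
  P3->S2: 110 × 2 = 220
Optimal cost = 740.
Saving = 2110 − 740 = 1370.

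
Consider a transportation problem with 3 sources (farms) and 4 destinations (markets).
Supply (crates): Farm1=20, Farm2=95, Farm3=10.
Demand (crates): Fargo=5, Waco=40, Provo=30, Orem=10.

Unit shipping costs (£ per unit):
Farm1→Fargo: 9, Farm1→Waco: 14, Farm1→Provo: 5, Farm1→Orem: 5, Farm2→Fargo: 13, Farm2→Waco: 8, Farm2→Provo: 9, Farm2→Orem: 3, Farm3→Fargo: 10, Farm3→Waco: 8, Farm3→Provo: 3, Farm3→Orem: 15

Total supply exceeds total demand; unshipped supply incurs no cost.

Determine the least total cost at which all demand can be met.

545

A cheapest plan:
  Farm1→Provo: 20 × £5 = £100
  Farm2→Fargo: 5 × £13 = £65
  Farm2→Waco: 40 × £8 = £320
  Farm2→Orem: 10 × £3 = £30
  Farm3→Provo: 10 × £3 = £30
Total = 100 + 65 + 320 + 30 + 30 = £545.
(Supply check: Farm1 ships 20; Farm2 ships 55; Farm3 ships 10.)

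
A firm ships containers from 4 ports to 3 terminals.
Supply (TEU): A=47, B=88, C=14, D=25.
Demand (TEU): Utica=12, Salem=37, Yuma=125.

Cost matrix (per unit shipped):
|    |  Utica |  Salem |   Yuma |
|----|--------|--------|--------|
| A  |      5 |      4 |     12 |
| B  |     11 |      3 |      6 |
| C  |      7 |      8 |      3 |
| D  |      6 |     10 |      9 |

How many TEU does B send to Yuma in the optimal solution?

88

Solving gives:
  A→Utica: 10 × 5 = 50
  A→Salem: 37 × 4 = 148
  B→Yuma: 88 × 6 = 528
  C→Yuma: 14 × 3 = 42
  D→Utica: 2 × 6 = 12
  D→Yuma: 23 × 9 = 207
Total cost = 987.
So B→Yuma carries 88 TEU.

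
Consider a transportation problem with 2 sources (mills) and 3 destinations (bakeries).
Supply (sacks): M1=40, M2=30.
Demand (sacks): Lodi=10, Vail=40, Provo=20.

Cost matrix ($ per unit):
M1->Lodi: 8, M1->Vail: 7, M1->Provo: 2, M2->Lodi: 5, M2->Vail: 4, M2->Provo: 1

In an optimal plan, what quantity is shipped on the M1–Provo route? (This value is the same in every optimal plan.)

The minimum-cost plan:
  M1–Lodi: 10 sacks
  M1–Vail: 10 sacks
  M1–Provo: 20 sacks
  M2–Vail: 30 sacks
Total cost = $310.
So M1→Provo carries 20 sacks.

20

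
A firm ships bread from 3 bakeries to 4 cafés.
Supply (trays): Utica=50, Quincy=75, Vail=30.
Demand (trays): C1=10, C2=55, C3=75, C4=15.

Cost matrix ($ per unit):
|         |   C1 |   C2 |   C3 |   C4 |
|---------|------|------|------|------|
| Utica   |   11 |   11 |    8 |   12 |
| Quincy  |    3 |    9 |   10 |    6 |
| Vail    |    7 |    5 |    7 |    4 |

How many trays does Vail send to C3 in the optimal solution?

0

Optimal shipments:
  Utica–C3: 50 × $8 = $400
  Quincy–C1: 10 × $3 = $30
  Quincy–C2: 25 × $9 = $225
  Quincy–C3: 25 × $10 = $250
  Quincy–C4: 15 × $6 = $90
  Vail–C2: 30 × $5 = $150
Total cost = $1145.
The route Vail→C3 is not used.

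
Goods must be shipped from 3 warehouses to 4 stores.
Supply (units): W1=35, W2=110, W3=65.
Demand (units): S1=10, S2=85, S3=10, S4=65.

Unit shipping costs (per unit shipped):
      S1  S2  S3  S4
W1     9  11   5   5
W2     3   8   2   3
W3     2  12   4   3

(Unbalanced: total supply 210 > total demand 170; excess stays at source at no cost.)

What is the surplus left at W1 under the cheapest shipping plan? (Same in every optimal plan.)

An optimal plan:
  W2 to S2: 85 × 8 = 680
  W2 to S3: 10 × 2 = 20
  W2 to S4: 10 × 3 = 30
  W3 to S1: 10 × 2 = 20
  W3 to S4: 55 × 3 = 165
Total cost = 915.
W1 ships 0 of its 35, leaving 35.

35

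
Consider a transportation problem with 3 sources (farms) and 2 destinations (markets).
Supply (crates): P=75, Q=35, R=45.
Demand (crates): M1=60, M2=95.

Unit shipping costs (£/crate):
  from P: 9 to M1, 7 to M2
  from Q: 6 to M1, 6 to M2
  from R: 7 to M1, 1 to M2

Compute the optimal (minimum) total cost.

One minimum-cost allocation:
  P→M1: 25 crates
  P→M2: 50 crates
  Q→M1: 35 crates
  R→M2: 45 crates
Total cost = £830.
(Supply check: P ships 75; Q ships 35; R ships 45.)

830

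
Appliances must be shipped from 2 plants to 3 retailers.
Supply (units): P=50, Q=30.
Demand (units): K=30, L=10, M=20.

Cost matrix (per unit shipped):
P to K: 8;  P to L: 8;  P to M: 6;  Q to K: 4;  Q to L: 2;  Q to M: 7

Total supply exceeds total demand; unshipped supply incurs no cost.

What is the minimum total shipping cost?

300

Optimal allocation:
  P to K: 10 × 8 = 80
  P to M: 20 × 6 = 120
  Q to K: 20 × 4 = 80
  Q to L: 10 × 2 = 20
Total = 80 + 120 + 80 + 20 = 300.
(Supply check: P ships 30; Q ships 30.)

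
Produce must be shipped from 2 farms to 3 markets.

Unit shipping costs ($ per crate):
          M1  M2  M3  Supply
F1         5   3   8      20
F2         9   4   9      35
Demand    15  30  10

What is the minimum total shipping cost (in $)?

A cheapest plan:
  F1 to M1: 15 crates
  F1 to M2: 5 crates
  F2 to M2: 25 crates
  F2 to M3: 10 crates
Total cost = $280.

280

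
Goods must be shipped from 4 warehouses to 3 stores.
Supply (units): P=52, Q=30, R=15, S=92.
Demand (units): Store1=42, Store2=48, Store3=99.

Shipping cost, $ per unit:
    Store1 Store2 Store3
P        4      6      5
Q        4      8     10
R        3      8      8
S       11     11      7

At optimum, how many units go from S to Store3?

92

Optimal shipments:
  P→Store2: 45 × $6 = $270
  P→Store3: 7 × $5 = $35
  Q→Store1: 27 × $4 = $108
  Q→Store2: 3 × $8 = $24
  R→Store1: 15 × $3 = $45
  S→Store3: 92 × $7 = $644
Total cost = $1126.
So S→Store3 carries 92 units.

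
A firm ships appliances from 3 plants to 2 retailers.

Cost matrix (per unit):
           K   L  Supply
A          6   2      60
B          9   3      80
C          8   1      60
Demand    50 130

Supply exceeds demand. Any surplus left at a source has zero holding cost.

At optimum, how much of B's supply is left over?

20

Minimum-cost shipments:
  A to K: 50 × 6 = 300
  A to L: 10 × 2 = 20
  B to L: 60 × 3 = 180
  C to L: 60 × 1 = 60
Total cost = 560.
B ships 60 of its 80, leaving 20.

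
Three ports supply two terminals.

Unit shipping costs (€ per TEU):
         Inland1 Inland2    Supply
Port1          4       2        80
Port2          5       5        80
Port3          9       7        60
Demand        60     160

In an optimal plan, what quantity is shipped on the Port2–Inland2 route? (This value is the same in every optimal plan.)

Optimal shipments:
  Port1 to Inland2: 80 × €2 = €160
  Port2 to Inland1: 60 × €5 = €300
  Port2 to Inland2: 20 × €5 = €100
  Port3 to Inland2: 60 × €7 = €420
Total cost = €980.
So Port2→Inland2 carries 20 TEU.

20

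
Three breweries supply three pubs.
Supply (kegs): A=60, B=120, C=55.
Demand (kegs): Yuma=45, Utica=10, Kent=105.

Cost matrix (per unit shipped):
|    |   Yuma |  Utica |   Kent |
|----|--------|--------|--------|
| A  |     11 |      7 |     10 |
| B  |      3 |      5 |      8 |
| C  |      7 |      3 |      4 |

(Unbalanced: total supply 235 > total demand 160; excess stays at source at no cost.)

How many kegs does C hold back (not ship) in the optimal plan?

An optimal plan:
  B->Yuma: 45 × 3 = 135
  B->Utica: 10 × 5 = 50
  B->Kent: 50 × 8 = 400
  C->Kent: 55 × 4 = 220
Total cost = 805.
C ships 55 of its 55, leaving 0.

0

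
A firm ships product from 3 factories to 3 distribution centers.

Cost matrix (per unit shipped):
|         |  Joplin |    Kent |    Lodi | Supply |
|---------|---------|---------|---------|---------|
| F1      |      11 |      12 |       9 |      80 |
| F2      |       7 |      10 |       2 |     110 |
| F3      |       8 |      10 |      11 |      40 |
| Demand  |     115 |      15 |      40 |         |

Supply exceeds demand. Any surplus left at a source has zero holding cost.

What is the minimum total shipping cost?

1125

An optimal shipping plan:
  F1->Joplin: 5 × 11 = 55
  F1->Kent: 15 × 12 = 180
  F2->Joplin: 70 × 7 = 490
  F2->Lodi: 40 × 2 = 80
  F3->Joplin: 40 × 8 = 320
Total = 55 + 180 + 490 + 80 + 320 = 1125.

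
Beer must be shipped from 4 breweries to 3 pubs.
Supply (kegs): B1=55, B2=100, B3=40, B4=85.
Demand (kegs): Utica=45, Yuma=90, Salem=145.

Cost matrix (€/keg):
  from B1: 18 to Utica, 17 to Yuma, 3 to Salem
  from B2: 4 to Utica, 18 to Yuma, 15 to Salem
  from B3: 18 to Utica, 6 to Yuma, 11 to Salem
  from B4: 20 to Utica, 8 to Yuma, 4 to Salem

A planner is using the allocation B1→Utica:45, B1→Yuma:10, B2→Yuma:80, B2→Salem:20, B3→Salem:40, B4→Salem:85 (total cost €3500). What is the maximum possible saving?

1600

Current plan cost = 45·18 + 10·17 + 80·18 + 20·15 + 40·11 + 85·4 = €3500.
Optimal plan:
  B1 to Salem: 55 × €3 = €165
  B2 to Utica: 45 × €4 = €180
  B2 to Yuma: 50 × €18 = €900
  B2 to Salem: 5 × €15 = €75
  B3 to Yuma: 40 × €6 = €240
  B4 to Salem: 85 × €4 = €340
Optimal cost = €1900.
Saving = 3500 − 1900 = €1600.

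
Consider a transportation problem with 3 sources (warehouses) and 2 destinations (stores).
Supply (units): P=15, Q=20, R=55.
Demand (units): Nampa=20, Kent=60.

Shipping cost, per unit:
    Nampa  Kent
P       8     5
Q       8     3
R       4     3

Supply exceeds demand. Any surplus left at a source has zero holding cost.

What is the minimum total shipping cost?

270

A cheapest plan:
  P to Kent: 5 × 5 = 25
  Q to Kent: 20 × 3 = 60
  R to Nampa: 20 × 4 = 80
  R to Kent: 35 × 3 = 105
Total = 25 + 60 + 80 + 105 = 270.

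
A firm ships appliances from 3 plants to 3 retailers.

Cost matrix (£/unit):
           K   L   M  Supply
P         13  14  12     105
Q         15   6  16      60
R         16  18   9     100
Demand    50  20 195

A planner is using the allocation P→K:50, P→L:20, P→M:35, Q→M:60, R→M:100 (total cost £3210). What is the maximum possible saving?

320

Current plan cost = 50·13 + 20·14 + 35·12 + 60·16 + 100·9 = £3210.
Optimal plan:
  P→K: 10 × £13 = £130
  P→M: 95 × £12 = £1140
  Q→K: 40 × £15 = £600
  Q→L: 20 × £6 = £120
  R→M: 100 × £9 = £900
Optimal cost = £2890.
Saving = 3210 − 2890 = £320.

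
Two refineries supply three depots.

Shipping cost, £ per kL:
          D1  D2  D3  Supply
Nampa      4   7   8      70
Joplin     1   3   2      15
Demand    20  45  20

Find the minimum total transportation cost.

465

One minimum-cost allocation:
  Nampa–D1: 20 kL
  Nampa–D2: 45 kL
  Nampa–D3: 5 kL
  Joplin–D3: 15 kL
Total cost = £465.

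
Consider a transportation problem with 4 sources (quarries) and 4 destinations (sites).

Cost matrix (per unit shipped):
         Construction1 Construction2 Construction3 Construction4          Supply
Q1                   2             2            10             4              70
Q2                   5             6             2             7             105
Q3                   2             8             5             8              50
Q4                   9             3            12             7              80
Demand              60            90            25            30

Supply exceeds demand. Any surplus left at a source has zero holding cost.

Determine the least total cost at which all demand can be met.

530

One minimum-cost allocation:
  Q1–Construction1: 10 truckloads
  Q1–Construction2: 30 truckloads
  Q1–Construction4: 30 truckloads
  Q2–Construction3: 25 truckloads
  Q3–Construction1: 50 truckloads
  Q4–Construction2: 60 truckloads
Total cost = 530.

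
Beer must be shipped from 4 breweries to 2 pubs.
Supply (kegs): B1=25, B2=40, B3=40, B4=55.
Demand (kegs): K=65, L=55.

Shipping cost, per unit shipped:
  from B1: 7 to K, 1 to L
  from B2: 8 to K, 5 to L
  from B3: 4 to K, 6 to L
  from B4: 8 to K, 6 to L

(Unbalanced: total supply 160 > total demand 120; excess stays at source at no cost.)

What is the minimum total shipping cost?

535

Optimal allocation:
  B1->L: 25 × 1 = 25
  B2->K: 10 × 8 = 80
  B2->L: 30 × 5 = 150
  B3->K: 40 × 4 = 160
  B4->K: 15 × 8 = 120
Total = 25 + 80 + 150 + 160 + 120 = 535.
(Supply check: B1 ships 25; B2 ships 40; B3 ships 40; B4 ships 15.)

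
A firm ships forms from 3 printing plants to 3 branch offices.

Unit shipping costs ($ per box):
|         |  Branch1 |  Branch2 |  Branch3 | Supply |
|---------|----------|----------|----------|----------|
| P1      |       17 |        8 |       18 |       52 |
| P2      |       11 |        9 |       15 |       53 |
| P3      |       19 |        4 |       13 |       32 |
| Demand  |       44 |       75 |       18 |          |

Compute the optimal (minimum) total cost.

One minimum-cost allocation:
  P1→Branch2: 52 × $8 = $416
  P2→Branch1: 44 × $11 = $484
  P2→Branch3: 9 × $15 = $135
  P3→Branch2: 23 × $4 = $92
  P3→Branch3: 9 × $13 = $117
Total = 416 + 484 + 135 + 92 + 117 = $1244.
(Supply check: P1 ships 52; P2 ships 53; P3 ships 32.)

1244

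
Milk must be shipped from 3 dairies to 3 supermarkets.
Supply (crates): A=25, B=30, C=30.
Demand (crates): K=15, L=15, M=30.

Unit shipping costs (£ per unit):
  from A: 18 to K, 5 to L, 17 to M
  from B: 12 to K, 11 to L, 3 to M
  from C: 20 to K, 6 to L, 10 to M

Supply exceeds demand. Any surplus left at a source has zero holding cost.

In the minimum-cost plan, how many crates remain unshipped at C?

An optimal plan:
  A–K: 10 × £18 = £180
  A–L: 15 × £5 = £75
  B–K: 5 × £12 = £60
  B–M: 25 × £3 = £75
  C–M: 5 × £10 = £50
Total cost = £440.
C ships 5 of its 30, leaving 25.

25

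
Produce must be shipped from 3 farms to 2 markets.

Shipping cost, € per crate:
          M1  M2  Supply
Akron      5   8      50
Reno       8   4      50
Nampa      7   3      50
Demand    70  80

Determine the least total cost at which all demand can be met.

One minimum-cost allocation:
  Akron→M1: 50 × €5 = €250
  Reno→M1: 20 × €8 = €160
  Reno→M2: 30 × €4 = €120
  Nampa→M2: 50 × €3 = €150
Total = 250 + 160 + 120 + 150 = €680.

680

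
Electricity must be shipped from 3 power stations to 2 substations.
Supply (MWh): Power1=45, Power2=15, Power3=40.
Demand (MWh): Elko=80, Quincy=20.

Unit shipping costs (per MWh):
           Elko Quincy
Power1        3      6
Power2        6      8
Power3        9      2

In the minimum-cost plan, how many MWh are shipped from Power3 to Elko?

20

Solving gives:
  Power1 to Elko: 45 × 3 = 135
  Power2 to Elko: 15 × 6 = 90
  Power3 to Elko: 20 × 9 = 180
  Power3 to Quincy: 20 × 2 = 40
Total cost = 445.
So Power3→Elko carries 20 MWh.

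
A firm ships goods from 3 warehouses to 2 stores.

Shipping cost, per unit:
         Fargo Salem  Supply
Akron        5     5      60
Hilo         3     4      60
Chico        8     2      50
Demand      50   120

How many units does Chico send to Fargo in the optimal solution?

0

The minimum-cost plan:
  Akron→Salem: 60 units
  Hilo→Fargo: 50 units
  Hilo→Salem: 10 units
  Chico→Salem: 50 units
Total cost = 590.
The route Chico→Fargo is not used.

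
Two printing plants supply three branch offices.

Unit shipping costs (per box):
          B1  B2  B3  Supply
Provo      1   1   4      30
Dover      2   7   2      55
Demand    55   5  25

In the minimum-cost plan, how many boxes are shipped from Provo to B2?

Solving gives:
  Provo–B1: 25 × 1 = 25
  Provo–B2: 5 × 1 = 5
  Dover–B1: 30 × 2 = 60
  Dover–B3: 25 × 2 = 50
Total cost = 140.
So Provo→B2 carries 5 boxes.

5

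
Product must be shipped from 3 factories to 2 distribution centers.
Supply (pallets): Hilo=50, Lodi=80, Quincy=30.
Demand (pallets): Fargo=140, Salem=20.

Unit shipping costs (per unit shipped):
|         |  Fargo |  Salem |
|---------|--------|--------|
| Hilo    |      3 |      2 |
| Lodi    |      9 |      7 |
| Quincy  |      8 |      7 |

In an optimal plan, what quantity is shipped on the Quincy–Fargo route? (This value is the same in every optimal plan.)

Optimal shipments:
  Hilo to Fargo: 50 × 3 = 150
  Lodi to Fargo: 60 × 9 = 540
  Lodi to Salem: 20 × 7 = 140
  Quincy to Fargo: 30 × 8 = 240
Total cost = 1070.
So Quincy→Fargo carries 30 pallets.

30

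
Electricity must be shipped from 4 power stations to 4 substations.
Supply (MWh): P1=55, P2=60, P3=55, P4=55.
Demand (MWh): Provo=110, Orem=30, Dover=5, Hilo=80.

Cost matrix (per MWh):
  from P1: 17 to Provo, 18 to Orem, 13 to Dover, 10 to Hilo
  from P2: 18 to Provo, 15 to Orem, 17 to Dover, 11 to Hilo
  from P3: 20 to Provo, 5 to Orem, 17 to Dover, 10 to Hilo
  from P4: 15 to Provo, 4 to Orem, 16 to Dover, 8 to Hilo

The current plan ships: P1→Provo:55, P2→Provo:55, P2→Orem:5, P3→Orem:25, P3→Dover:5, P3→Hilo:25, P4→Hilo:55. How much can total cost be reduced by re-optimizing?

65

Current plan cost = 55·17 + 55·18 + 5·15 + 25·5 + 5·17 + 25·10 + 55·8 = 2900.
Optimal plan:
  P1–Provo: 50 × 17 = 850
  P1–Dover: 5 × 13 = 65
  P2–Provo: 5 × 18 = 90
  P2–Hilo: 55 × 11 = 605
  P3–Orem: 30 × 5 = 150
  P3–Hilo: 25 × 10 = 250
  P4–Provo: 55 × 15 = 825
Optimal cost = 2835.
Saving = 2900 − 2835 = 65.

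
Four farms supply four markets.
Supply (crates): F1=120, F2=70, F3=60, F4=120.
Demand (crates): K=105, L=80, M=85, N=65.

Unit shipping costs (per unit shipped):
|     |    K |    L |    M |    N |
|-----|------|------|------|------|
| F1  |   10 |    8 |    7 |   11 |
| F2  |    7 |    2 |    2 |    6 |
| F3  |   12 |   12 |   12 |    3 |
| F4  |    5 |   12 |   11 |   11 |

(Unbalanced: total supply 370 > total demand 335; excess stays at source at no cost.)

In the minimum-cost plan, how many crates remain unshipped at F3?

Minimum-cost shipments:
  F1 to L: 10 × 8 = 80
  F1 to M: 85 × 7 = 595
  F1 to N: 5 × 11 = 55
  F2 to L: 70 × 2 = 140
  F3 to N: 60 × 3 = 180
  F4 to K: 105 × 5 = 525
Total cost = 1575.
F3 ships 60 of its 60, leaving 0.

0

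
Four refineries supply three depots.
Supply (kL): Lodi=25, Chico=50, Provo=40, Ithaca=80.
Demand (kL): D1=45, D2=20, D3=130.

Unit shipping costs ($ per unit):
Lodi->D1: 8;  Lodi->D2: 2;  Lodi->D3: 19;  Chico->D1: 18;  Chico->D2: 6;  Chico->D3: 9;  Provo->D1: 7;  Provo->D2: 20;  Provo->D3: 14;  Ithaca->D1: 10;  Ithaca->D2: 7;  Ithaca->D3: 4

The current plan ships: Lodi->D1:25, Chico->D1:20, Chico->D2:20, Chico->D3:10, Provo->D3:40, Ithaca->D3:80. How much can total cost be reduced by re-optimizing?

Current plan cost = 25·8 + 20·18 + 20·6 + 10·9 + 40·14 + 80·4 = $1650.
Optimal plan:
  Lodi–D1: 5 × $8 = $40
  Lodi–D2: 20 × $2 = $40
  Chico–D3: 50 × $9 = $450
  Provo–D1: 40 × $7 = $280
  Ithaca–D3: 80 × $4 = $320
Optimal cost = $1130.
Saving = 1650 − 1130 = $520.

520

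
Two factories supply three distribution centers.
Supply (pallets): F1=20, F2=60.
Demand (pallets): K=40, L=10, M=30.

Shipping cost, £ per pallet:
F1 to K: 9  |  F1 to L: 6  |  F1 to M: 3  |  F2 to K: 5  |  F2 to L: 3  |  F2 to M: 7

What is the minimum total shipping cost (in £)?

360

An optimal shipping plan:
  F1 to M: 20 × £3 = £60
  F2 to K: 40 × £5 = £200
  F2 to L: 10 × £3 = £30
  F2 to M: 10 × £7 = £70
Total = 60 + 200 + 30 + 70 = £360.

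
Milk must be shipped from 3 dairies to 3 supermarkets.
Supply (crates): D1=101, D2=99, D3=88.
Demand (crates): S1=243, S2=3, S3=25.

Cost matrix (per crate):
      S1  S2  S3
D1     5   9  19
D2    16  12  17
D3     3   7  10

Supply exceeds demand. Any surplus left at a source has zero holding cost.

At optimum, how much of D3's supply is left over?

Minimum-cost shipments:
  D1 to S1: 101 crates
  D2 to S1: 54 crates
  D2 to S2: 3 crates
  D2 to S3: 25 crates
  D3 to S1: 88 crates
Total cost = 2094.
D3 ships 88 of its 88, leaving 0.

0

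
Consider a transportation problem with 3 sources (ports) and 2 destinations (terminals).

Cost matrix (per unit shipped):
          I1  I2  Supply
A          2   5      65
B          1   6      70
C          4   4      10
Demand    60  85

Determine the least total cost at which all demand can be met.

A cheapest plan:
  A→I2: 65 TEU
  B→I1: 60 TEU
  B→I2: 10 TEU
  C→I2: 10 TEU
Total cost = 485.
(Supply check: A ships 65; B ships 70; C ships 10.)

485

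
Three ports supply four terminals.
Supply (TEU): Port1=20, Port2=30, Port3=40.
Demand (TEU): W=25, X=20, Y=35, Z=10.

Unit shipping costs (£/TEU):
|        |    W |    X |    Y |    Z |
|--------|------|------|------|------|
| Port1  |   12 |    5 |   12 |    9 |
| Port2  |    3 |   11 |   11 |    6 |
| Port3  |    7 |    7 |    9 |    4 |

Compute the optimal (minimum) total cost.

540

An optimal shipping plan:
  Port1–X: 20 × £5 = £100
  Port2–W: 25 × £3 = £75
  Port2–Y: 5 × £11 = £55
  Port3–Y: 30 × £9 = £270
  Port3–Z: 10 × £4 = £40
Total = 100 + 75 + 55 + 270 + 40 = £540.
(Supply check: Port1 ships 20; Port2 ships 30; Port3 ships 40.)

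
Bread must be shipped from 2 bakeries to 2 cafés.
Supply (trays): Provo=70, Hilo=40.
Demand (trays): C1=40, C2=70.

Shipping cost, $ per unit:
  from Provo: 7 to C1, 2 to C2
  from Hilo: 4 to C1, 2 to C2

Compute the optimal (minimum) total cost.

300

A cheapest plan:
  Provo to C2: 70 × $2 = $140
  Hilo to C1: 40 × $4 = $160
Total = 140 + 160 = $300.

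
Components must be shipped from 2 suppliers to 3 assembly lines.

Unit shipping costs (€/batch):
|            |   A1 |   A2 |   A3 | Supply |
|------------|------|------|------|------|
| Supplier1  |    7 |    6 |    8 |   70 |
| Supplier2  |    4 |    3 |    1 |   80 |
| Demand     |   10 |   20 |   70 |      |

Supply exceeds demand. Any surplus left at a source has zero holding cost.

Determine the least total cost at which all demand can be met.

230

Optimal allocation:
  Supplier1–A1: 10 × €7 = €70
  Supplier1–A2: 10 × €6 = €60
  Supplier2–A2: 10 × €3 = €30
  Supplier2–A3: 70 × €1 = €70
Total = 70 + 60 + 30 + 70 = €230.
(Supply check: Supplier1 ships 20; Supplier2 ships 80.)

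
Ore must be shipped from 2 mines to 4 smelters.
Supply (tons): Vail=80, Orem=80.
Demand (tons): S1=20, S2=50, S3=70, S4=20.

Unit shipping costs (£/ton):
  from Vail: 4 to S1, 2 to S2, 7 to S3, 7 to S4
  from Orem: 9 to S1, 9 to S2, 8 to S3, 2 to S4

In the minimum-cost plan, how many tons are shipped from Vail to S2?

50

Optimal shipments:
  Vail to S1: 20 × £4 = £80
  Vail to S2: 50 × £2 = £100
  Vail to S3: 10 × £7 = £70
  Orem to S3: 60 × £8 = £480
  Orem to S4: 20 × £2 = £40
Total cost = £770.
So Vail→S2 carries 50 tons.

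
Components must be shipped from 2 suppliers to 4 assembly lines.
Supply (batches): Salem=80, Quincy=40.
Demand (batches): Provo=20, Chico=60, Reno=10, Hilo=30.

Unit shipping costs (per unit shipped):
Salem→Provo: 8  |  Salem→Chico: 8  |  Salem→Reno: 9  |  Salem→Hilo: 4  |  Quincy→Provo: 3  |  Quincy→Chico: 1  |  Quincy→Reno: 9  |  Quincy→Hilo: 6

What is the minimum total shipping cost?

One minimum-cost allocation:
  Salem->Provo: 20 × 8 = 160
  Salem->Chico: 20 × 8 = 160
  Salem->Reno: 10 × 9 = 90
  Salem->Hilo: 30 × 4 = 120
  Quincy->Chico: 40 × 1 = 40
Total = 160 + 160 + 90 + 120 + 40 = 570.
(Supply check: Salem ships 80; Quincy ships 40.)

570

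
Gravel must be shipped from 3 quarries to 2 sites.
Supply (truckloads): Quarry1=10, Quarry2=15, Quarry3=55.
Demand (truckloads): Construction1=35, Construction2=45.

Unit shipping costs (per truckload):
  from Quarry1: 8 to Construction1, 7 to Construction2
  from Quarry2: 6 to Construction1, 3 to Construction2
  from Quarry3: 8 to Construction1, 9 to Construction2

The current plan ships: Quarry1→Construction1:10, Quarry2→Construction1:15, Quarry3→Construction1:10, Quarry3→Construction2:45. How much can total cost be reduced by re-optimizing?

Current plan cost = 10·8 + 15·6 + 10·8 + 45·9 = 655.
Optimal plan:
  Quarry1–Construction2: 10 truckloads
  Quarry2–Construction2: 15 truckloads
  Quarry3–Construction1: 35 truckloads
  Quarry3–Construction2: 20 truckloads
Optimal cost = 575.
Saving = 655 − 575 = 80.

80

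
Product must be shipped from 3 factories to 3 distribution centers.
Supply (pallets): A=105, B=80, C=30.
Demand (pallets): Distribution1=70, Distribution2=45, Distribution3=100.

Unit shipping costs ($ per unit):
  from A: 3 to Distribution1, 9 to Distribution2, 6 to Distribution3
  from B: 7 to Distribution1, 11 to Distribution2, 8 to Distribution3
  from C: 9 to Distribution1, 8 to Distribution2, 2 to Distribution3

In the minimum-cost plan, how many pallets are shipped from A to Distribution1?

Optimal shipments:
  A→Distribution1: 70 × $3 = $210
  A→Distribution2: 35 × $9 = $315
  B→Distribution2: 10 × $11 = $110
  B→Distribution3: 70 × $8 = $560
  C→Distribution3: 30 × $2 = $60
Total cost = $1255.
So A→Distribution1 carries 70 pallets.

70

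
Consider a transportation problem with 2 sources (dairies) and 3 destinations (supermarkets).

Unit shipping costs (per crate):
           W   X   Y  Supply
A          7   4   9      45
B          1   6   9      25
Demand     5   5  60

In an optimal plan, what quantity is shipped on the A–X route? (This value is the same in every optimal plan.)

Solving gives:
  A→X: 5 × 4 = 20
  A→Y: 40 × 9 = 360
  B→W: 5 × 1 = 5
  B→Y: 20 × 9 = 180
Total cost = 565.
So A→X carries 5 crates.

5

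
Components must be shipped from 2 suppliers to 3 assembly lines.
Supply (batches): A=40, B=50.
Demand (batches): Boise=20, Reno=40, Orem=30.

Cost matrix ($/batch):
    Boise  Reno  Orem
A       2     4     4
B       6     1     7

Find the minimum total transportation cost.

An optimal shipping plan:
  A to Boise: 20 × $2 = $40
  A to Orem: 20 × $4 = $80
  B to Reno: 40 × $1 = $40
  B to Orem: 10 × $7 = $70
Total = 40 + 80 + 40 + 70 = $230.
(Supply check: A ships 40; B ships 50.)

230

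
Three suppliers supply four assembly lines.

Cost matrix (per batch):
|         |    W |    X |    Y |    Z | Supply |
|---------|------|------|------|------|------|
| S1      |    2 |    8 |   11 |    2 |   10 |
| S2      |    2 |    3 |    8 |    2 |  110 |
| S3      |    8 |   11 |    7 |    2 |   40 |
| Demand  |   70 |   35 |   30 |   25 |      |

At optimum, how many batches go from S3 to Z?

10

Optimal shipments:
  S1–Z: 10 × 2 = 20
  S2–W: 70 × 2 = 140
  S2–X: 35 × 3 = 105
  S2–Z: 5 × 2 = 10
  S3–Y: 30 × 7 = 210
  S3–Z: 10 × 2 = 20
Total cost = 505.
So S3→Z carries 10 batches.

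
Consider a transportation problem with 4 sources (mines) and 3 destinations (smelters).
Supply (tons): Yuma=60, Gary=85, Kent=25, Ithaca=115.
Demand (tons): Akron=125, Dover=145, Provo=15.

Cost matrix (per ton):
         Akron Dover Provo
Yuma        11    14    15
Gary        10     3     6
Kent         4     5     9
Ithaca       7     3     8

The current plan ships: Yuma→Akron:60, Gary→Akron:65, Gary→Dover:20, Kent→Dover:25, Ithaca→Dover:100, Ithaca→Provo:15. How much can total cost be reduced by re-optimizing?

Current plan cost = 60·11 + 65·10 + 20·3 + 25·5 + 100·3 + 15·8 = 1915.
Optimal plan:
  Yuma–Akron: 60 × 11 = 660
  Gary–Dover: 70 × 3 = 210
  Gary–Provo: 15 × 6 = 90
  Kent–Akron: 25 × 4 = 100
  Ithaca–Akron: 40 × 7 = 280
  Ithaca–Dover: 75 × 3 = 225
Optimal cost = 1565.
Saving = 1915 − 1565 = 350.

350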